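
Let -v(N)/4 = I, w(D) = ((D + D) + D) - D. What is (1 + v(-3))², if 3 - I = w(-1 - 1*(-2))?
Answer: 9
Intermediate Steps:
w(D) = 2*D (w(D) = (2*D + D) - D = 3*D - D = 2*D)
I = 1 (I = 3 - 2*(-1 - 1*(-2)) = 3 - 2*(-1 + 2) = 3 - 2 = 1)
v(N) = -4 (v(N) = -4*1 = -4)
(1 + v(-3))² = (1 - 4)² = (-3)² = 9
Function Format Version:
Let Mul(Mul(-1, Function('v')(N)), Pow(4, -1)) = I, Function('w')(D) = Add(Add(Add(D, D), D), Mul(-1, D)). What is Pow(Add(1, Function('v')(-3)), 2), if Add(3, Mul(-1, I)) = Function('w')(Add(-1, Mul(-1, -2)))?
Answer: 9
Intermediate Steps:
Function('w')(D) = Mul(2, D) (Function('w')(D) = Add(Add(Mul(2, D), D), Mul(-1, D)) = Add(Mul(3, D), Mul(-1, D)) = Mul(2, D))
I = 1 (I = Add(3, Mul(-1, Mul(2, Add(-1, Mul(-1, -2))))) = Add(3, Mul(-1, Mul(2, Add(-1, 2)))) = Add(3, Mul(-1, Mul(2, 1))) = Add(3, Mul(-1, 2)) = Add(3, -2) = 1)
Function('v')(N) = -4 (Function('v')(N) = Mul(-4, 1) = -4)
Pow(Add(1, Function('v')(-3)), 2) = Pow(Add(1, -4), 2) = Pow(-3, 2) = 9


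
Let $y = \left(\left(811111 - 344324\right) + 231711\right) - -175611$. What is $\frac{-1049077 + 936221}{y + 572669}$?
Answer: $- \frac{56428}{723389} \approx -0.078005$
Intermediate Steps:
$y = 874109$ ($y = \left(\left(811111 - 344324\right) + 231711\right) + 175611 = \left(466787 + 231711\right) + 175611 = 698498 + 175611 = 874109$)
$\frac{-1049077 + 936221}{y + 572669} = \frac{-1049077 + 936221}{874109 + 572669} = - \frac{112856}{1446778} = \left(-112856\right) \frac{1}{1446778} = - \frac{56428}{723389}$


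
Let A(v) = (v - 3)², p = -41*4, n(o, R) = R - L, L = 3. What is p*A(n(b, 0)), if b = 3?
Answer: -5904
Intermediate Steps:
n(o, R) = -3 + R (n(o, R) = R - 1*3 = R - 3 = -3 + R)
p = -164
A(v) = (-3 + v)²
p*A(n(b, 0)) = -164*(-3 + (-3 + 0))² = -164*(-3 - 3)² = -164*(-6)² = -164*36 = -5904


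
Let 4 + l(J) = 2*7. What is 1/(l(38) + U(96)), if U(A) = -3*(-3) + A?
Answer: 1/115 ≈ 0.0086956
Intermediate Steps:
l(J) = 10 (l(J) = -4 + 2*7 = -4 + 14 = 10)
U(A) = 9 + A
1/(l(38) + U(96)) = 1/(10 + (9 + 96)) = 1/(10 + 105) = 1/115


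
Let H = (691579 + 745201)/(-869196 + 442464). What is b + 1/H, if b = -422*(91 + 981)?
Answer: -162494177563/359195 ≈ -4.5238e+5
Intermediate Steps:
b = -452384 (b = -422*1072 = -452384)
H = -359195/106683 (H = 1436780/(-426732) = 1436780*(-1/426732) = -359195/106683 ≈ -3.3669)
b + 1/H = -452384 + 1/(-359195/106683) = -452384 - 106683/359195 = -162494177563/359195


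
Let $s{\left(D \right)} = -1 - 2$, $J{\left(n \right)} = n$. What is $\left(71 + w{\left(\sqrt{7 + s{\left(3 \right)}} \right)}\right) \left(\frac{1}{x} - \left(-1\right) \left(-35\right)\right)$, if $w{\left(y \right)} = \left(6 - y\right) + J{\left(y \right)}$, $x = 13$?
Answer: $- \frac{34958}{13} \approx -2689.1$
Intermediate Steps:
$s{\left(D \right)} = -3$ ($s{\left(D \right)} = -1 - 2 = -3$)
$w{\left(y \right)} = 6$ ($w{\left(y \right)} = \left(6 - y\right) + y = 6$)
$\left(71 + w{\left(\sqrt{7 + s{\left(3 \right)}} \right)}\right) \left(\frac{1}{x} - \left(-1\right) \left(-35\right)\right) = \left(71 + 6\right) \left(\frac{1}{13} - \left(-1\right) \left(-35\right)\right) = 77 \left(\frac{1}{13} - 35\right) = 77 \left(- \frac{454}{13}\right) = - \frac{34958}{13}$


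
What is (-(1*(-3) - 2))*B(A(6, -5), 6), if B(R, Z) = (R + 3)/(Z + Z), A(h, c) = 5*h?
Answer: 55/4 ≈ 13.750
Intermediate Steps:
B(R, Z) = (3 + R)/(2*Z) (B(R, Z) = (3 + R)/((2*Z)) = (3 + R)*(1/(2*Z)) = (3 + R)/(2*Z))
(-(1*(-3) - 2))*B(A(6, -5), 6) = (-(1*(-3) - 2))*((1/2)*(3 + 5*6)/6) = (-(-3 - 2))*((1/2)*(1/6)*(3 + 30)) = (-1*(-5))*((1/2)*(1/6)*33) = 5*(11/4) = 55/4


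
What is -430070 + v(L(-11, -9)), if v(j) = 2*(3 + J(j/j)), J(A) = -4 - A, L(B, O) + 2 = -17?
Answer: -430074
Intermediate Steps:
L(B, O) = -19 (L(B, O) = -2 - 17 = -19)
v(j) = -4 (v(j) = 2*(3 + (-4 - j/j)) = 2*(3 + (-4 - 1*1)) = 2*(3 + (-4 - 1)) = 2*(3 - 5) = 2*(-2) = -4)
-430070 + v(L(-11, -9)) = -430070 - 4 = -430074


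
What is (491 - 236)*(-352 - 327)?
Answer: -173145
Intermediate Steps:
(491 - 236)*(-352 - 327) = 255*(-679) = -173145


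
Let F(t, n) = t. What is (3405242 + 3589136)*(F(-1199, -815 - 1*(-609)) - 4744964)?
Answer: -33196458071614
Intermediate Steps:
(3405242 + 3589136)*(F(-1199, -815 - 1*(-609)) - 4744964) = (3405242 + 3589136)*(-1199 - 4744964) = 6994378*(-4746163) = -33196458071614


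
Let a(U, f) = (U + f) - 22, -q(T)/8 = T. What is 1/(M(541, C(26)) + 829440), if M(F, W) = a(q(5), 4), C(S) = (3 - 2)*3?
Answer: 1/829382 ≈ 1.2057e-6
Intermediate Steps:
q(T) = -8*T
C(S) = 3 (C(S) = 1*3 = 3)
a(U, f) = -22 + U + f
M(F, W) = -58 (M(F, W) = -22 - 8*5 + 4 = -22 - 40 + 4 = -58)
1/(M(541, C(26)) + 829440) = 1/(-58 + 829440) = 1/829382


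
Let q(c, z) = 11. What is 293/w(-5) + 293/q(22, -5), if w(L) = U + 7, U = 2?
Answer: 5860/99 ≈ 59.192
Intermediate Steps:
w(L) = 9 (w(L) = 2 + 7 = 9)
293/w(-5) + 293/q(22, -5) = 293/9 + 293/11 = 5860/99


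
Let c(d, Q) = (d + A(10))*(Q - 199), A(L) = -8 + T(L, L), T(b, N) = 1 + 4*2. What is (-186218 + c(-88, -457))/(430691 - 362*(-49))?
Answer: -129146/448429 ≈ -0.28800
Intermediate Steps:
T(b, N) = 9 (T(b, N) = 1 + 8 = 9)
A(L) = 1 (A(L) = -8 + 9 = 1)
c(d, Q) = (1 + d)*(-199 + Q) (c(d, Q) = (d + 1)*(Q - 199) = (1 + d)*(-199 + Q))
(-186218 + c(-88, -457))/(430691 - 362*(-49)) = (-186218 + (-199 - 457 - 199*(-88) - 457*(-88)))/(430691 - 362*(-49)) = (-186218 + (-199 - 457 + 17512 + 40216))/(430691 + 17738) = (-186218 + 57072)/448429 = -129146*1/448429 = -129146/448429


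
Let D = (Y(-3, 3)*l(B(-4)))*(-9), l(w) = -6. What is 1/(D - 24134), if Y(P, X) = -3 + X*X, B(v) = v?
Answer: -1/23810 ≈ -4.1999e-5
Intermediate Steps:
Y(P, X) = -3 + X²
D = 324 (D = ((-3 + 3²)*(-6))*(-9) = ((-3 + 9)*(-6))*(-9) = (6*(-6))*(-9) = -36*(-9) = 324)
1/(D - 24134) = 1/(324 - 24134) = 1/(-23810) = -1/23810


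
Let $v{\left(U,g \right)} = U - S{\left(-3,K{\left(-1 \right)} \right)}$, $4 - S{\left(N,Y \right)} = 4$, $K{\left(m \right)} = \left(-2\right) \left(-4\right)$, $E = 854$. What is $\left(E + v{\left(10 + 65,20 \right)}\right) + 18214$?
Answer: $19143$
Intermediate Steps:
$K{\left(m \right)} = 8$
$S{\left(N,Y \right)} = 0$ ($S{\left(N,Y \right)} = 4 - 4 = 0$)
$v{\left(U,g \right)} = U$ ($v{\left(U,g \right)} = U - 0 = U + 0 = U$)
$\left(E + v{\left(10 + 65,20 \right)}\right) + 18214 = \left(854 + \left(10 + 65\right)\right) + 18214 = \left(854 + 75\right) + 18214 = 929 + 18214 = 19143$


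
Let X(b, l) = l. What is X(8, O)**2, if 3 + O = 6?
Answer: 9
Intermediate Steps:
O = 3 (O = -3 + 6 = 3)
X(8, O)**2 = 3**2 = 9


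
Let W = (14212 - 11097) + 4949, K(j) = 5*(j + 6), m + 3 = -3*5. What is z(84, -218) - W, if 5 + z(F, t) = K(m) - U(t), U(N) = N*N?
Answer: -55653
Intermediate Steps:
m = -18 (m = -3 - 3*5 = -3 - 15 = -18)
U(N) = N²
K(j) = 30 + 5*j (K(j) = 5*(6 + j) = 30 + 5*j)
W = 8064 (W = 3115 + 4949 = 8064)
z(F, t) = -65 - t² (z(F, t) = -5 + ((30 + 5*(-18)) - t²) = -5 + ((30 - 90) - t²) = -5 + (-60 - t²) = -65 - t²)
z(84, -218) - W = (-65 - 1*(-218)²) - 1*8064 = (-65 - 1*47524) - 8064 = (-65 - 47524) - 8064 = -47589 - 8064 = -55653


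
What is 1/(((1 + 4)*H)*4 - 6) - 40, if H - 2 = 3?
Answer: -3759/94 ≈ -39.989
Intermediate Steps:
H = 5 (H = 2 + 3 = 5)
1/(((1 + 4)*H)*4 - 6) - 40 = 1/(((1 + 4)*5)*4 - 6) - 40 = 1/((5*5)*4 - 6) - 40 = 1/(25*4 - 6) - 40 = 1/(100 - 6) - 40 = 1/94 - 40 = -3759/94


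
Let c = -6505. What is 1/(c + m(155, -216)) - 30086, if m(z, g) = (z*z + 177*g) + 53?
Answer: -621546675/20659 ≈ -30086.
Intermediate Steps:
m(z, g) = 53 + z**2 + 177*g (m(z, g) = (z**2 + 177*g) + 53 = 53 + z**2 + 177*g)
1/(c + m(155, -216)) - 30086 = 1/(-6505 + (53 + 155**2 + 177*(-216))) - 30086 = 1/(-6505 + (53 + 24025 - 38232)) - 30086 = 1/(-6505 - 14154) - 30086 = 1/(-20659) - 30086 = -1/20659 - 30086 = -621546675/20659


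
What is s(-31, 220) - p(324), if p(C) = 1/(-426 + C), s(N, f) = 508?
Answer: 51817/102 ≈ 508.01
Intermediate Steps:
s(-31, 220) - p(324) = 508 - 1/(-426 + 324) = 508 - 1/(-102) = 508 - 1*(-1/102) = 508 + 1/102 = 51817/102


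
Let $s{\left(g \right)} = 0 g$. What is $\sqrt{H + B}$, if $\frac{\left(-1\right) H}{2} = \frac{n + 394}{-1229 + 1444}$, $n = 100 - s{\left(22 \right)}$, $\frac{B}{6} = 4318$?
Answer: $\frac{4 \sqrt{74836555}}{215} \approx 160.95$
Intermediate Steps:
$B = 25908$ ($B = 6 \cdot 4318 = 25908$)
$s{\left(g \right)} = 0$
$n = 100$ ($n = 100 - 0 = 100 + 0 = 100$)
$H = - \frac{988}{215}$ ($H = - 2 \frac{100 + 394}{-1229 + 1444} = - 2 \cdot \frac{494}{215} = - 2 \cdot 494 \cdot \frac{1}{215} = \left(-2\right) \frac{494}{215} = - \frac{988}{215} \approx -4.5954$)
$\sqrt{H + B} = \sqrt{- \frac{988}{215} + 25908} = \sqrt{\frac{5569232}{215}} = \frac{4 \sqrt{74836555}}{215}$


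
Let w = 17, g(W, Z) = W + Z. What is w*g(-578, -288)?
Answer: -14722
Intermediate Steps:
w*g(-578, -288) = 17*(-578 - 288) = 17*(-866) = -14722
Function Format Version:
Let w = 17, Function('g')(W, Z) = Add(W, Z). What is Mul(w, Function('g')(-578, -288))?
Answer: -14722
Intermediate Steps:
Mul(w, Function('g')(-578, -288)) = Mul(17, Add(-578, -288)) = Mul(17, -866) = -14722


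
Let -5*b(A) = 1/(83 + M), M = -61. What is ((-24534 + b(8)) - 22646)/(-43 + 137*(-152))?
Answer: 5189801/2295370 ≈ 2.2610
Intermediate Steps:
b(A) = -1/110 (b(A) = -1/(5*(83 - 61)) = -1/5/22 = -1/5*1/22 = -1/110)
((-24534 + b(8)) - 22646)/(-43 + 137*(-152)) = ((-24534 - 1/110) - 22646)/(-43 + 137*(-152)) = (-2698741/110 - 22646)/(-43 - 20824) = -5189801/110/(-20867) = -5189801/110*(-1/20867) = 5189801/2295370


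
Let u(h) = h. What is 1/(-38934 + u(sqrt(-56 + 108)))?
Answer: -19467/757928152 - sqrt(13)/757928152 ≈ -2.5689e-5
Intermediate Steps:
1/(-38934 + u(sqrt(-56 + 108))) = 1/(-38934 + sqrt(-56 + 108)) = 1/(-38934 + sqrt(52)) = 1/(-38934 + 2*sqrt(13))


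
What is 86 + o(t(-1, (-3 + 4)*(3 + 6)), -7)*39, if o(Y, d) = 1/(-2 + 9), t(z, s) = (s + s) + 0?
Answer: 641/7 ≈ 91.571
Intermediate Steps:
t(z, s) = 2*s (t(z, s) = 2*s + 0 = 2*s)
o(Y, d) = 1/7
86 + o(t(-1, (-3 + 4)*(3 + 6)), -7)*39 = 86 + (1/7)*39 = 86 + 39/7 = 641/7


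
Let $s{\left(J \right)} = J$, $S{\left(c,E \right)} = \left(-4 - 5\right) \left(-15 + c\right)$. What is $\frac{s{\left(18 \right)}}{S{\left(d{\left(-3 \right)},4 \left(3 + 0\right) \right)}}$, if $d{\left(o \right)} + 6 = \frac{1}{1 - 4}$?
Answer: $\frac{3}{32} \approx 0.09375$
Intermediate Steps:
$d{\left(o \right)} = - \frac{19}{3}$ ($d{\left(o \right)} = -6 + \frac{1}{1 - 4} = -6 + \frac{1}{-3} = -6 - \frac{1}{3} = - \frac{19}{3}$)
$S{\left(c,E \right)} = 135 - 9 c$ ($S{\left(c,E \right)} = - 9 \left(-15 + c\right) = 135 - 9 c$)
$\frac{s{\left(18 \right)}}{S{\left(d{\left(-3 \right)},4 \left(3 + 0\right) \right)}} = \frac{18}{135 - -57} = \frac{18}{135 + 57} = \frac{18}{192} = 18 \cdot \frac{1}{192} = \frac{3}{32}$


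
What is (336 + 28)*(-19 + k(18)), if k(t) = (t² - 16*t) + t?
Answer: 12740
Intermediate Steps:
k(t) = t² - 15*t
(336 + 28)*(-19 + k(18)) = (336 + 28)*(-19 + 18*(-15 + 18)) = 364*(-19 + 18*3) = 364*(-19 + 54) = 364*35 = 12740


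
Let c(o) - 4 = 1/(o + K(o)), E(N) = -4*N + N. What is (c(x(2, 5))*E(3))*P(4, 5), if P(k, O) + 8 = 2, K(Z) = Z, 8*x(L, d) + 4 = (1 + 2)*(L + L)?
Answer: 243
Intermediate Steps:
x(L, d) = -½ + 3*L/4 (x(L, d) = -½ + ((1 + 2)*(L + L))/8 = -½ + (3*(2*L))/8 = -½ + (6*L)/8 = -½ + 3*L/4)
E(N) = -3*N
P(k, O) = -6 (P(k, O) = -8 + 2 = -6)
c(o) = 4 + 1/(2*o) (c(o) = 4 + 1/(o + o) = 4 + 1/(2*o))
(c(x(2, 5))*E(3))*P(4, 5) = ((4 + 1/(2*(-½ + (¾)*2)))*(-3*3))*(-6) = ((4 + 1/(2*(-½ + 3/2)))*(-9))*(-6) = ((4 + (½)/1)*(-9))*(-6) = ((4 + (½)*1)*(-9))*(-6) = ((4 + ½)*(-9))*(-6) = ((9/2)*(-9))*(-6) = -81/2*(-6) = 243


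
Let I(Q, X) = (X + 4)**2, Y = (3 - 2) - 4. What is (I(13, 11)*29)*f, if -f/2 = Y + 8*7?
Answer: -691650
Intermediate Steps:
Y = -3 (Y = 1 - 4 = -3)
f = -106 (f = -2*(-3 + 8*7) = -2*(-3 + 56) = -2*53 = -106)
I(Q, X) = (4 + X)**2
(I(13, 11)*29)*f = ((4 + 11)**2*29)*(-106) = (15**2*29)*(-106) = (225*29)*(-106) = 6525*(-106) = -691650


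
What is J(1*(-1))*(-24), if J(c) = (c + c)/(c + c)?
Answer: -24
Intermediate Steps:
J(c) = 1 (J(c) = (2*c)/((2*c)) = (2*c)*(1/(2*c)) = 1)
J(1*(-1))*(-24) = 1*(-24) = -24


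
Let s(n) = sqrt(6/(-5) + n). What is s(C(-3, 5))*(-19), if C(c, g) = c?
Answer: -19*I*sqrt(105)/5 ≈ -38.938*I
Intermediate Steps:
s(n) = sqrt(-6/5 + n) (s(n) = sqrt(6*(-1/5) + n) = sqrt(-6/5 + n))
s(C(-3, 5))*(-19) = (sqrt(-30 + 25*(-3))/5)*(-19) = (sqrt(-30 - 75)/5)*(-19) = (sqrt(-105)/5)*(-19) = ((I*sqrt(105))/5)*(-19) = (I*sqrt(105)/5)*(-19) = -19*I*sqrt(105)/5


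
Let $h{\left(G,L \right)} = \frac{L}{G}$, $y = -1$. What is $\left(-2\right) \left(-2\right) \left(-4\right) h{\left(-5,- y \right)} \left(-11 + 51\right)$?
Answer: $128$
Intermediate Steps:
$\left(-2\right) \left(-2\right) \left(-4\right) h{\left(-5,- y \right)} \left(-11 + 51\right) = \left(-2\right) \left(-2\right) \left(-4\right) \frac{\left(-1\right) \left(-1\right)}{-5} \left(-11 + 51\right) = 4 \left(-4\right) 1 \left(- \frac{1}{5}\right) 40 = \left(-16\right) \left(- \frac{1}{5}\right) 40 = \frac{16}{5} \cdot 40 = 128$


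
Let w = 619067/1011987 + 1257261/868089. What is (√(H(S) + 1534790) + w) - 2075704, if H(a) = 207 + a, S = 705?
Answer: -607831108329768634/292831594281 + √1535702 ≈ -2.0745e+6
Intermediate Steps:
w = 603245680190/292831594281 (w = 619067*(1/1011987) + 1257261*(1/868089) = 619067/1011987 + 419087/289363 = 603245680190/292831594281 ≈ 2.0600)
(√(H(S) + 1534790) + w) - 2075704 = (√((207 + 705) + 1534790) + 603245680190/292831594281) - 2075704 = (√(912 + 1534790) + 603245680190/292831594281) - 2075704 = (√1535702 + 603245680190/292831594281) - 2075704 = (603245680190/292831594281 + √1535702) - 2075704 = -607831108329768634/292831594281 + √1535702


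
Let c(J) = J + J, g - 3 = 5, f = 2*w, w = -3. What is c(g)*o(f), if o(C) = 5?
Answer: 80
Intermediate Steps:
f = -6 (f = 2*(-3) = -6)
g = 8 (g = 3 + 5 = 8)
c(J) = 2*J
c(g)*o(f) = (2*8)*5 = 16*5 = 80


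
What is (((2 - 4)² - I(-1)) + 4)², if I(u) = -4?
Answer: 144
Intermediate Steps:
(((2 - 4)² - I(-1)) + 4)² = (((2 - 4)² - 1*(-4)) + 4)² = (((-2)² + 4) + 4)² = ((4 + 4) + 4)² = (8 + 4)² = 12² = 144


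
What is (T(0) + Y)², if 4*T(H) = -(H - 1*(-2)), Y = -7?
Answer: 225/4 ≈ 56.250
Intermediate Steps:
T(H) = -½ - H/4 (T(H) = (-(H - 1*(-2)))/4 = (-(H + 2))/4 = (-(2 + H))/4 = (-2 - H)/4 = -½ - H/4)
(T(0) + Y)² = ((-½ - ¼*0) - 7)² = ((-½ + 0) - 7)² = (-½ - 7)² = (-15/2)² = 225/4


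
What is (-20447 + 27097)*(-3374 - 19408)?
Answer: -151500300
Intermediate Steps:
(-20447 + 27097)*(-3374 - 19408) = 6650*(-22782) = -151500300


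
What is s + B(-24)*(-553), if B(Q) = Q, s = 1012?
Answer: 14284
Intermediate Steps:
s + B(-24)*(-553) = 1012 - 24*(-553) = 1012 + 13272 = 14284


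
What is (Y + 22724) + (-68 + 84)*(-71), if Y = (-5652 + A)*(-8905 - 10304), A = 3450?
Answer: 42319806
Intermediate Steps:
Y = 42298218 (Y = (-5652 + 3450)*(-8905 - 10304) = -2202*(-19209) = 42298218)
(Y + 22724) + (-68 + 84)*(-71) = (42298218 + 22724) + (-68 + 84)*(-71) = 42320942 + 16*(-71) = 42320942 - 1136 = 42319806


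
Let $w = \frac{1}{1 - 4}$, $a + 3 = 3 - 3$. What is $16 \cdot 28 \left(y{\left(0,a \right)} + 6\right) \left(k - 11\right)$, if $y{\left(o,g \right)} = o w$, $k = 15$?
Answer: $10752$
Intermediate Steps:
$a = -3$ ($a = -3 + \left(3 - 3\right) = -3 + 0 = -3$)
$w = - \frac{1}{3}$ ($w = \frac{1}{-3} = - \frac{1}{3} \approx -0.33333$)
$y{\left(o,g \right)} = - \frac{o}{3}$ ($y{\left(o,g \right)} = o \left(- \frac{1}{3}\right) = - \frac{o}{3}$)
$16 \cdot 28 \left(y{\left(0,a \right)} + 6\right) \left(k - 11\right) = 16 \cdot 28 \left(\left(- \frac{1}{3}\right) 0 + 6\right) \left(15 - 11\right) = 448 \left(0 + 6\right) 4 = 448 \cdot 6 \cdot 4 = 448 \cdot 24 = 10752$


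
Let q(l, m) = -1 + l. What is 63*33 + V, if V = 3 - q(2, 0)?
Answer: 2081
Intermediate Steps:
V = 2 (V = 3 - (-1 + 2) = 3 - 1*1 = 3 - 1 = 2)
63*33 + V = 63*33 + 2 = 2079 + 2 = 2081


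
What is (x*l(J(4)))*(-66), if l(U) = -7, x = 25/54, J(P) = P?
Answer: 1925/9 ≈ 213.89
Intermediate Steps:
x = 25/54 (x = 25*(1/54) = 25/54 ≈ 0.46296)
(x*l(J(4)))*(-66) = ((25/54)*(-7))*(-66) = -175/54*(-66) = 1925/9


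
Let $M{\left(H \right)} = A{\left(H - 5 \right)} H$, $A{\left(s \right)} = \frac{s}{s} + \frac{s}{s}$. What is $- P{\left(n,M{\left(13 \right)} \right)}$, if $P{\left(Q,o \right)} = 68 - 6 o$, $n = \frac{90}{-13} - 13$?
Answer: $88$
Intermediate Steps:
$A{\left(s \right)} = 2$ ($A{\left(s \right)} = 1 + 1 = 2$)
$n = - \frac{259}{13}$ ($n = 90 \left(- \frac{1}{13}\right) - 13 = - \frac{90}{13} - 13 = - \frac{259}{13} \approx -19.923$)
$M{\left(H \right)} = 2 H$
$- P{\left(n,M{\left(13 \right)} \right)} = - (68 - 6 \cdot 2 \cdot 13) = - (68 - 156) = \left(-1\right) \left(-88\right) = 88$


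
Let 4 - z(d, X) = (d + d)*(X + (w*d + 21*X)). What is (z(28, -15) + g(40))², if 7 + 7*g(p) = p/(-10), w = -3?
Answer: 26342913025/49 ≈ 5.3761e+8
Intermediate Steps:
g(p) = -1 - p/70 (g(p) = -1 + (p/(-10))/7 = -1 + (p*(-⅒))/7 = -1 + (-p/10)/7 = -1 - p/70)
z(d, X) = 4 - 2*d*(-3*d + 22*X) (z(d, X) = 4 - (d + d)*(X + (-3*d + 21*X)) = 4 - 2*d*(-3*d + 22*X))
(z(28, -15) + g(40))² = ((4 + 6*28² - 44*(-15)*28) + (-1 - 1/70*40))² = ((4 + 6*784 + 18480) + (-1 - 4/7))² = ((4 + 4704 + 18480) - 11/7)² = (23188 - 11/7)² = (162305/7)² = 26342913025/49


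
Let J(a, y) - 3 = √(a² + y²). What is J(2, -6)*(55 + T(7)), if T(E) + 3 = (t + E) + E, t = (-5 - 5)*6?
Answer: 18 + 12*√10 ≈ 55.947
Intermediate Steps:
t = -60 (t = -10*6 = -60)
T(E) = -63 + 2*E (T(E) = -3 + ((-60 + E) + E) = -3 + (-60 + 2*E) = -63 + 2*E)
J(a, y) = 3 + √(a² + y²)
J(2, -6)*(55 + T(7)) = (3 + √(2² + (-6)²))*(55 + (-63 + 2*7)) = (3 + √(4 + 36))*(55 + (-63 + 14)) = (3 + √40)*(55 - 49) = (3 + 2*√10)*6 = 18 + 12*√10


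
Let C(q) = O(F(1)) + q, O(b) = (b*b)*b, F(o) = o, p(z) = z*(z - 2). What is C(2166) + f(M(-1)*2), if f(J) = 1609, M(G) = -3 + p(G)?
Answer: 3776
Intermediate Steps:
p(z) = z*(-2 + z)
O(b) = b³ (O(b) = b²*b = b³)
M(G) = -3 + G*(-2 + G)
C(q) = 1 + q (C(q) = 1³ + q = 1 + q)
C(2166) + f(M(-1)*2) = (1 + 2166) + 1609 = 2167 + 1609 = 3776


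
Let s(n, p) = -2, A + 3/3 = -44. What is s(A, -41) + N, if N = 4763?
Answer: 4761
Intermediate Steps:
A = -45 (A = -1 - 44 = -45)
s(A, -41) + N = -2 + 4763 = 4761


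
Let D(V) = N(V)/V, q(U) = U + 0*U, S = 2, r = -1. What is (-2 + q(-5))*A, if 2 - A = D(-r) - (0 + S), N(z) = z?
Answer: -21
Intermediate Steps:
q(U) = U (q(U) = U + 0 = U)
D(V) = 1 (D(V) = V/V = 1)
A = 3 (A = 2 - (1 - (0 + 2)) = 2 - (1 - 1*2) = 2 - (1 - 2) = 2 - 1*(-1) = 2 + 1 = 3)
(-2 + q(-5))*A = (-2 - 5)*3 = -7*3 = -21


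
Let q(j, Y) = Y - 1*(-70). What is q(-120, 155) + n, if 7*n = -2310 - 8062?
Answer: -8797/7 ≈ -1256.7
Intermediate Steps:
n = -10372/7 (n = (-2310 - 8062)/7 = (⅐)*(-10372) = -10372/7 ≈ -1481.7)
q(j, Y) = 70 + Y (q(j, Y) = Y + 70 = 70 + Y)
q(-120, 155) + n = (70 + 155) - 10372/7 = 225 - 10372/7 = -8797/7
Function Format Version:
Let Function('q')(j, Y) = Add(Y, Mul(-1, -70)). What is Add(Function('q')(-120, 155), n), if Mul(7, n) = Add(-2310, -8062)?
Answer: Rational(-8797, 7) ≈ -1256.7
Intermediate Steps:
n = Rational(-10372, 7) (n = Mul(Rational(1, 7), Add(-2310, -8062)) = Mul(Rational(1, 7), -10372) = Rational(-10372, 7) ≈ -1481.7)
Function('q')(j, Y) = Add(70, Y) (Function('q')(j, Y) = Add(Y, 70) = Add(70, Y))
Add(Function('q')(-120, 155), n) = Add(Add(70, 155), Rational(-10372, 7)) = Add(225, Rational(-10372, 7)) = Rational(-8797, 7)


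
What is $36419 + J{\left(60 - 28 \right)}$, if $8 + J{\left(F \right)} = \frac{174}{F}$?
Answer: $\frac{582663}{16} \approx 36416.0$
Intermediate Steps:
$J{\left(F \right)} = -8 + \frac{174}{F}$
$36419 + J{\left(60 - 28 \right)} = 36419 - \left(8 - \frac{174}{60 - 28}\right) = 36419 - \left(8 - \frac{174}{32}\right) = 36419 + \left(-8 + 174 \cdot \frac{1}{32}\right) = 36419 + \left(-8 + \frac{87}{16}\right) = 36419 - \frac{41}{16} = \frac{582663}{16}$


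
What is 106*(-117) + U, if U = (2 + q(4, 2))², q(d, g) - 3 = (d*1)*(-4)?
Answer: -12281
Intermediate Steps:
q(d, g) = 3 - 4*d (q(d, g) = 3 + (d*1)*(-4) = 3 + d*(-4) = 3 - 4*d)
U = 121 (U = (2 + (3 - 4*4))² = (2 + (3 - 16))² = (2 - 13)² = (-11)² = 121)
106*(-117) + U = 106*(-117) + 121 = -12402 + 121 = -12281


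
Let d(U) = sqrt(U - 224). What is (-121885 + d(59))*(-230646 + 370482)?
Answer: -17043910860 + 139836*I*sqrt(165) ≈ -1.7044e+10 + 1.7962e+6*I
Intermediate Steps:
d(U) = sqrt(-224 + U)
(-121885 + d(59))*(-230646 + 370482) = (-121885 + sqrt(-224 + 59))*(-230646 + 370482) = (-121885 + sqrt(-165))*139836 = (-121885 + I*sqrt(165))*139836 = -17043910860 + 139836*I*sqrt(165)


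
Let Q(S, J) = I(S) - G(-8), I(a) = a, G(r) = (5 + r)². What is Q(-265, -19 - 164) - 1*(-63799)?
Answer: 63525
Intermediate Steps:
Q(S, J) = -9 + S (Q(S, J) = S - (5 - 8)² = S - 1*(-3)² = S - 1*9 = S - 9 = -9 + S)
Q(-265, -19 - 164) - 1*(-63799) = (-9 - 265) - 1*(-63799) = -274 + 63799 = 63525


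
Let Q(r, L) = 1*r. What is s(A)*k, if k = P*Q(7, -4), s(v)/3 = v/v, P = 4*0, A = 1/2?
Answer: 0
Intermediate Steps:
A = 1/2 ≈ 0.50000
Q(r, L) = r
P = 0
s(v) = 3 (s(v) = 3*(v/v) = 3*1 = 3)
k = 0 (k = 0*7 = 0)
s(A)*k = 3*0 = 0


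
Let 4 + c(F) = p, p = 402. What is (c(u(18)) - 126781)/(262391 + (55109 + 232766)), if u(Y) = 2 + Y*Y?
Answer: -126383/550266 ≈ -0.22968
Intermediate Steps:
u(Y) = 2 + Y²
c(F) = 398 (c(F) = -4 + 402 = 398)
(c(u(18)) - 126781)/(262391 + (55109 + 232766)) = (398 - 126781)/(262391 + (55109 + 232766)) = -126383/(262391 + 287875) = -126383/550266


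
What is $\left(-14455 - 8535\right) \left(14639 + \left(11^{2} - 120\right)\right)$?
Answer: $-336573600$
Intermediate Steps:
$\left(-14455 - 8535\right) \left(14639 + \left(11^{2} - 120\right)\right) = - 22990 \left(14639 + \left(121 - 120\right)\right) = - 22990 \left(14639 + 1\right) = \left(-22990\right) 14640 = -336573600$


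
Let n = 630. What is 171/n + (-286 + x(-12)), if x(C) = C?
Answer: -20841/70 ≈ -297.73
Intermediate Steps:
171/n + (-286 + x(-12)) = 171/630 + (-286 - 12) = 171*(1/630) - 298 = 19/70 - 298 = -20841/70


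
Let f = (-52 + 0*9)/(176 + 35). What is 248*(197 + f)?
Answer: 10295720/211 ≈ 48795.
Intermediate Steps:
f = -52/211 (f = (-52 + 0)/211 = -52*1/211 = -52/211 ≈ -0.24645)
248*(197 + f) = 248*(197 - 52/211) = 248*(41515/211) = 10295720/211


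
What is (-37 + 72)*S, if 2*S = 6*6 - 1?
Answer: 1225/2 ≈ 612.50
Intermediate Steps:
S = 35/2 (S = (6*6 - 1)/2 = (36 - 1)/2 = (½)*35 = 35/2 ≈ 17.500)
(-37 + 72)*S = (-37 + 72)*(35/2) = 35*(35/2) = 1225/2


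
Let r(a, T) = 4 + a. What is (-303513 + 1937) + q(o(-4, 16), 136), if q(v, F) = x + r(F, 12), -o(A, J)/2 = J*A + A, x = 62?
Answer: -301374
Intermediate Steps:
o(A, J) = -2*A - 2*A*J (o(A, J) = -2*(J*A + A) = -2*(A*J + A) = -2*(A + A*J) = -2*A - 2*A*J)
q(v, F) = 66 + F (q(v, F) = 62 + (4 + F) = 66 + F)
(-303513 + 1937) + q(o(-4, 16), 136) = (-303513 + 1937) + (66 + 136) = -301576 + 202 = -301374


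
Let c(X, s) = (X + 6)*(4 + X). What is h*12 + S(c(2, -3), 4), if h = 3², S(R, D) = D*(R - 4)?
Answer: 284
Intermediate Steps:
c(X, s) = (4 + X)*(6 + X) (c(X, s) = (6 + X)*(4 + X) = (4 + X)*(6 + X))
S(R, D) = D*(-4 + R)
h = 9
h*12 + S(c(2, -3), 4) = 9*12 + 4*(-4 + (24 + 2² + 10*2)) = 108 + 4*(-4 + (24 + 4 + 20)) = 108 + 4*(-4 + 48) = 108 + 4*44 = 108 + 176 = 284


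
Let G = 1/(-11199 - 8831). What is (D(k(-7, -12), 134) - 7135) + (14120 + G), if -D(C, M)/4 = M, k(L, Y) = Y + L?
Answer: 129173469/20030 ≈ 6449.0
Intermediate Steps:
k(L, Y) = L + Y
G = -1/20030 (G = 1/(-20030) = -1/20030 ≈ -4.9925e-5)
D(C, M) = -4*M
(D(k(-7, -12), 134) - 7135) + (14120 + G) = (-4*134 - 7135) + (14120 - 1/20030) = (-536 - 7135) + 282823599/20030 = -7671 + 282823599/20030 = 129173469/20030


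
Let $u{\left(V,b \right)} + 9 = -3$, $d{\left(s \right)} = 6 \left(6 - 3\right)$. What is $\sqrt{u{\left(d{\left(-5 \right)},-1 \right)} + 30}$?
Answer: $3 \sqrt{2} \approx 4.2426$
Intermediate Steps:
$d{\left(s \right)} = 18$ ($d{\left(s \right)} = 6 \cdot 3 = 18$)
$u{\left(V,b \right)} = -12$ ($u{\left(V,b \right)} = -9 - 3 = -12$)
$\sqrt{u{\left(d{\left(-5 \right)},-1 \right)} + 30} = \sqrt{-12 + 30} = \sqrt{18} = 3 \sqrt{2}$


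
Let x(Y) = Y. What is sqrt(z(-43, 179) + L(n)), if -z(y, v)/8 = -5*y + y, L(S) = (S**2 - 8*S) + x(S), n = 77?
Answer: 3*sqrt(446) ≈ 63.356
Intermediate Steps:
L(S) = S**2 - 7*S (L(S) = (S**2 - 8*S) + S = S**2 - 7*S)
z(y, v) = 32*y (z(y, v) = -8*(-5*y + y) = -(-32)*y = 32*y)
sqrt(z(-43, 179) + L(n)) = sqrt(32*(-43) + 77*(-7 + 77)) = sqrt(-1376 + 77*70) = sqrt(-1376 + 5390) = sqrt(4014) = 3*sqrt(446)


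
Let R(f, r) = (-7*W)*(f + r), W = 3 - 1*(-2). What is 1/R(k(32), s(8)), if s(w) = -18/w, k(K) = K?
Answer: -4/4165 ≈ -0.00096038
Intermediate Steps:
W = 5 (W = 3 + 2 = 5)
R(f, r) = -35*f - 35*r (R(f, r) = (-7*5)*(f + r) = -35*(f + r) = -35*f - 35*r)
1/R(k(32), s(8)) = 1/(-35*32 - (-630)/8) = 1/(-1120 - (-630)/8) = 1/(-1120 - 35*(-9/4)) = 1/(-1120 + 315/4) = 1/(-4165/4) = -4/4165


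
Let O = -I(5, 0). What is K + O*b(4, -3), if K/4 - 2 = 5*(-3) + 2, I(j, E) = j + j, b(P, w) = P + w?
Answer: -54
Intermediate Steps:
I(j, E) = 2*j
K = -44 (K = 8 + 4*(5*(-3) + 2) = 8 + 4*(-15 + 2) = 8 + 4*(-13) = 8 - 52 = -44)
O = -10 (O = -2*5 = -1*10 = -10)
K + O*b(4, -3) = -44 - 10*(4 - 3) = -44 - 10*1 = -44 - 10 = -54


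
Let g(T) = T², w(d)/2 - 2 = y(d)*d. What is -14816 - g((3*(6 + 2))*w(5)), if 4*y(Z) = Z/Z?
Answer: -39152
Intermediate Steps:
y(Z) = ¼ (y(Z) = (Z/Z)/4 = (¼)*1 = ¼)
w(d) = 4 + d/2 (w(d) = 4 + 2*(d/4) = 4 + d/2)
-14816 - g((3*(6 + 2))*w(5)) = -14816 - ((3*(6 + 2))*(4 + (½)*5))² = -14816 - ((3*8)*(4 + 5/2))² = -14816 - (24*(13/2))² = -14816 - 1*156² = -14816 - 1*24336 = -14816 - 24336 = -39152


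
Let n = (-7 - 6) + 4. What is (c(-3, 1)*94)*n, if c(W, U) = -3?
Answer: 2538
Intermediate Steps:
n = -9 (n = -13 + 4 = -9)
(c(-3, 1)*94)*n = -3*94*(-9) = -282*(-9) = 2538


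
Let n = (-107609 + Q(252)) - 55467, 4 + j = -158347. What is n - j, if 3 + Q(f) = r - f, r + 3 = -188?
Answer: -5171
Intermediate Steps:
r = -191 (r = -3 - 188 = -191)
Q(f) = -194 - f (Q(f) = -3 + (-191 - f) = -194 - f)
j = -158351 (j = -4 - 158347 = -158351)
n = -163522 (n = (-107609 + (-194 - 1*252)) - 55467 = (-107609 + (-194 - 252)) - 55467 = (-107609 - 446) - 55467 = -108055 - 55467 = -163522)
n - j = -163522 - 1*(-158351) = -163522 + 158351 = -5171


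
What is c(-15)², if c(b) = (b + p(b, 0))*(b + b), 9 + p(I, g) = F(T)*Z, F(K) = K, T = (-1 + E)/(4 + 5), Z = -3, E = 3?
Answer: 547600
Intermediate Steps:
T = 2/9 (T = (-1 + 3)/(4 + 5) = 2/9 ≈ 0.22222)
p(I, g) = -29/3 (p(I, g) = -9 + (2/9)*(-3) = -9 - ⅔ = -29/3)
c(b) = 2*b*(-29/3 + b) (c(b) = (b - 29/3)*(b + b) = (-29/3 + b)*(2*b) = 2*b*(-29/3 + b))
c(-15)² = ((⅔)*(-15)*(-29 + 3*(-15)))² = ((⅔)*(-15)*(-29 - 45))² = ((⅔)*(-15)*(-74))² = 740² = 547600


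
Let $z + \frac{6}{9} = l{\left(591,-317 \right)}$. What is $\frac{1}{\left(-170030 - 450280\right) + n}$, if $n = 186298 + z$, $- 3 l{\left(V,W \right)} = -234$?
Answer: $- \frac{3}{1301804} \approx -2.3045 \cdot 10^{-6}$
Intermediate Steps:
$l{\left(V,W \right)} = 78$ ($l{\left(V,W \right)} = \left(- \frac{1}{3}\right) \left(-234\right) = 78$)
$z = \frac{232}{3}$ ($z = - \frac{2}{3} + 78 = \frac{232}{3} \approx 77.333$)
$n = \frac{559126}{3}$ ($n = 186298 + \frac{232}{3} = \frac{559126}{3} \approx 1.8638 \cdot 10^{5}$)
$\frac{1}{\left(-170030 - 450280\right) + n} = \frac{1}{\left(-170030 - 450280\right) + \frac{559126}{3}} = \frac{1}{-620310 + \frac{559126}{3}} = \frac{1}{- \frac{1301804}{3}} = - \frac{3}{1301804}$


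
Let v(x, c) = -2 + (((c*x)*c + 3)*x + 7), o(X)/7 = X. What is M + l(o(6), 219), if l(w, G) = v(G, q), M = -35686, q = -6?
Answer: 1691572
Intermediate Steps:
o(X) = 7*X
v(x, c) = 5 + x*(3 + x*c²) (v(x, c) = -2 + ((x*c² + 3)*x + 7) = -2 + ((3 + x*c²)*x + 7) = -2 + (x*(3 + x*c²) + 7) = -2 + (7 + x*(3 + x*c²)) = 5 + x*(3 + x*c²))
l(w, G) = 5 + 3*G + 36*G² (l(w, G) = 5 + 3*G + (-6)²*G² = 5 + 3*G + 36*G²)
M + l(o(6), 219) = -35686 + (5 + 3*219 + 36*219²) = -35686 + (5 + 657 + 36*47961) = -35686 + (5 + 657 + 1726596) = -35686 + 1727258 = 1691572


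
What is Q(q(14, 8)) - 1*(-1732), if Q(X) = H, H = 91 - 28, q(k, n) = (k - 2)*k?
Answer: 1795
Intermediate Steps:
q(k, n) = k*(-2 + k) (q(k, n) = (-2 + k)*k = k*(-2 + k))
H = 63
Q(X) = 63
Q(q(14, 8)) - 1*(-1732) = 63 - 1*(-1732) = 63 + 1732 = 1795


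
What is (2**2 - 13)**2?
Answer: 81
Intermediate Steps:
(2**2 - 13)**2 = (4 - 13)**2 = (-9)**2 = 81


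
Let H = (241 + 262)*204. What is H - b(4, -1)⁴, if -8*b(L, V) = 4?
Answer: 1641791/16 ≈ 1.0261e+5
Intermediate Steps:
b(L, V) = -½ (b(L, V) = -⅛*4 = -½)
H = 102612 (H = 503*204 = 102612)
H - b(4, -1)⁴ = 102612 - (-½)⁴ = 102612 - 1*1/16 = 102612 - 1/16 = 1641791/16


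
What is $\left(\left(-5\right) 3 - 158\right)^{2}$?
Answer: $29929$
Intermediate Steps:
$\left(\left(-5\right) 3 - 158\right)^{2} = \left(-15 - 158\right)^{2} = \left(-173\right)^{2} = 29929$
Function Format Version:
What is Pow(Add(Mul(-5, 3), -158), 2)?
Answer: 29929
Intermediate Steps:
Pow(Add(Mul(-5, 3), -158), 2) = Pow(Add(-15, -158), 2) = Pow(-173, 2) = 29929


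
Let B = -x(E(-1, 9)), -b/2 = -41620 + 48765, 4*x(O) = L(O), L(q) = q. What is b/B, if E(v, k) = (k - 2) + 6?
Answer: 57160/13 ≈ 4396.9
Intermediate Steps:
E(v, k) = 4 + k (E(v, k) = (-2 + k) + 6 = 4 + k)
x(O) = O/4
b = -14290 (b = -2*(-41620 + 48765) = -2*7145 = -14290)
B = -13/4 (B = -(4 + 9)/4 = -13/4 ≈ -3.2500)
b/B = -14290/(-13/4) = -14290*(-4/13) = 57160/13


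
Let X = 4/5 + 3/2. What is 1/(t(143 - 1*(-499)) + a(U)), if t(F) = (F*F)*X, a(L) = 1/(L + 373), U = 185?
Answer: 2790/2644856393 ≈ 1.0549e-6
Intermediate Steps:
a(L) = 1/(373 + L)
X = 23/10 (X = 4*(⅕) + 3*(½) = ⅘ + 3/2 = 23/10 ≈ 2.3000)
t(F) = 23*F²/10 (t(F) = (F*F)*(23/10) = F²*(23/10) = 23*F²/10)
1/(t(143 - 1*(-499)) + a(U)) = 1/(23*(143 - 1*(-499))²/10 + 1/(373 + 185)) = 1/(23*(143 + 499)²/10 + 1/558) = 1/((23/10)*642² + 1/558) = 1/((23/10)*412164 + 1/558) = 1/(4739886/5 + 1/558) = 1/(2644856393/2790) = 2790/2644856393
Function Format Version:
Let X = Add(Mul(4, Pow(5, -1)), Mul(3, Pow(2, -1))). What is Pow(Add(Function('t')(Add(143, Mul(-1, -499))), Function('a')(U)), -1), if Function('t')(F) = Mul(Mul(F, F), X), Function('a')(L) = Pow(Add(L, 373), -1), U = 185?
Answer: Rational(2790, 2644856393) ≈ 1.0549e-6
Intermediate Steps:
Function('a')(L) = Pow(Add(373, L), -1)
X = Rational(23, 10) (X = Add(Mul(4, Rational(1, 5)), Mul(3, Rational(1, 2))) = Add(Rational(4, 5), Rational(3, 2)) = Rational(23, 10) ≈ 2.3000)
Function('t')(F) = Mul(Rational(23, 10), Pow(F, 2)) (Function('t')(F) = Mul(Mul(F, F), Rational(23, 10)) = Mul(Pow(F, 2), Rational(23, 10)) = Mul(Rational(23, 10), Pow(F, 2)))
Pow(Add(Function('t')(Add(143, Mul(-1, -499))), Function('a')(U)), -1) = Pow(Add(Mul(Rational(23, 10), Pow(Add(143, Mul(-1, -499)), 2)), Pow(Add(373, 185), -1)), -1) = Pow(Add(Mul(Rational(23, 10), Pow(Add(143, 499), 2)), Pow(558, -1)), -1) = Pow(Add(Mul(Rational(23, 10), Pow(642, 2)), Rational(1, 558)), -1) = Pow(Add(Mul(Rational(23, 10), 412164), Rational(1, 558)), -1) = Pow(Add(Rational(4739886, 5), Rational(1, 558)), -1) = Pow(Rational(2644856393, 2790), -1) = Rational(2790, 2644856393)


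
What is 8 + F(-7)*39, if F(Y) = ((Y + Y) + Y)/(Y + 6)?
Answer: 827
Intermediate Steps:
F(Y) = 3*Y/(6 + Y) (F(Y) = (2*Y + Y)/(6 + Y) = (3*Y)/(6 + Y) = 3*Y/(6 + Y))
8 + F(-7)*39 = 8 + (3*(-7)/(6 - 7))*39 = 8 + (3*(-7)/(-1))*39 = 8 + (3*(-7)*(-1))*39 = 8 + 21*39 = 8 + 819 = 827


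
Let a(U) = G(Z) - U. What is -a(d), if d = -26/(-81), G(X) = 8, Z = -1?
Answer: -622/81 ≈ -7.6790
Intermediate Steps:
d = 26/81 (d = -26*(-1/81) = 26/81 ≈ 0.32099)
a(U) = 8 - U
-a(d) = -(8 - 1*26/81) = -(8 - 26/81) = -1*622/81 = -622/81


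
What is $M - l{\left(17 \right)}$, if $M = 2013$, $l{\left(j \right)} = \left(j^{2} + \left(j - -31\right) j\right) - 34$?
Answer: $942$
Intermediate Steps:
$l{\left(j \right)} = -34 + j^{2} + j \left(31 + j\right)$ ($l{\left(j \right)} = \left(j^{2} + \left(j + 31\right) j\right) - 34 = \left(j^{2} + \left(31 + j\right) j\right) - 34 = \left(j^{2} + j \left(31 + j\right)\right) - 34 = -34 + j^{2} + j \left(31 + j\right)$)
$M - l{\left(17 \right)} = 2013 - \left(-34 + 2 \cdot 17^{2} + 31 \cdot 17\right) = 2013 - \left(-34 + 2 \cdot 289 + 527\right) = 2013 - \left(-34 + 578 + 527\right) = 2013 - 1071 = 942$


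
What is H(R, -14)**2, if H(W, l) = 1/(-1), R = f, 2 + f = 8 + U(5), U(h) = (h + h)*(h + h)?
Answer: 1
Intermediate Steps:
U(h) = 4*h**2 (U(h) = (2*h)*(2*h) = 4*h**2)
f = 106 (f = -2 + (8 + 4*5**2) = -2 + (8 + 4*25) = -2 + (8 + 100) = -2 + 108 = 106)
R = 106
H(W, l) = -1
H(R, -14)**2 = (-1)**2 = 1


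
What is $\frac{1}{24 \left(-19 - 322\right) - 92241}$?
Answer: $- \frac{1}{100425} \approx -9.9577 \cdot 10^{-6}$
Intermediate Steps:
$\frac{1}{24 \left(-19 - 322\right) - 92241} = \frac{1}{24 \left(-341\right) - 92241} = \frac{1}{-8184 - 92241} = \frac{1}{-100425} = - \frac{1}{100425}$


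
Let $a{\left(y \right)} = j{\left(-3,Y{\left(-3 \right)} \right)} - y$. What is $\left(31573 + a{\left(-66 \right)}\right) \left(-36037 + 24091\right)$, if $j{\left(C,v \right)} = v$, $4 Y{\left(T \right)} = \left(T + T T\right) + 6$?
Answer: $-377995332$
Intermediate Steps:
$Y{\left(T \right)} = \frac{3}{2} + \frac{T}{4} + \frac{T^{2}}{4}$ ($Y{\left(T \right)} = \frac{\left(T + T T\right) + 6}{4} = \frac{\left(T + T^{2}\right) + 6}{4} = \frac{6 + T + T^{2}}{4} = \frac{3}{2} + \frac{T}{4} + \frac{T^{2}}{4}$)
$a{\left(y \right)} = 3 - y$ ($a{\left(y \right)} = \left(\frac{3}{2} + \frac{1}{4} \left(-3\right) + \frac{\left(-3\right)^{2}}{4}\right) - y = \left(\frac{3}{2} - \frac{3}{4} + \frac{1}{4} \cdot 9\right) - y = \left(\frac{3}{2} - \frac{3}{4} + \frac{9}{4}\right) - y = 3 - y$)
$\left(31573 + a{\left(-66 \right)}\right) \left(-36037 + 24091\right) = \left(31573 + \left(3 - -66\right)\right) \left(-36037 + 24091\right) = \left(31573 + \left(3 + 66\right)\right) \left(-11946\right) = \left(31573 + 69\right) \left(-11946\right) = 31642 \left(-11946\right) = -377995332$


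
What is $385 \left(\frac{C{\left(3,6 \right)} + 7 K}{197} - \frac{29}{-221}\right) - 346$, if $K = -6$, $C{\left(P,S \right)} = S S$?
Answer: $- \frac{13374807}{43537} \approx -307.21$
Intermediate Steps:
$C{\left(P,S \right)} = S^{2}$
$385 \left(\frac{C{\left(3,6 \right)} + 7 K}{197} - \frac{29}{-221}\right) - 346 = 385 \left(\frac{6^{2} + 7 \left(-6\right)}{197} - \frac{29}{-221}\right) - 346 = 385 \left(\left(36 - 42\right) \frac{1}{197} - - \frac{29}{221}\right) - 346 = 385 \left(\left(-6\right) \frac{1}{197} + \frac{29}{221}\right) - 346 = 385 \left(- \frac{6}{197} + \frac{29}{221}\right) - 346 = 385 \cdot \frac{4387}{43537} - 346 = \frac{1688995}{43537} - 346 = - \frac{13374807}{43537}$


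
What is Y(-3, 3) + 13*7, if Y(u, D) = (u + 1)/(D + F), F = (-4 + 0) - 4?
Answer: 457/5 ≈ 91.400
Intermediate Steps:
F = -8 (F = -4 - 4 = -8)
Y(u, D) = (1 + u)/(-8 + D) (Y(u, D) = (u + 1)/(D - 8) = (1 + u)/(-8 + D))
Y(-3, 3) + 13*7 = (1 - 3)/(-8 + 3) + 13*7 = -2/(-5) + 91 = -⅕*(-2) + 91 = ⅖ + 91 = 457/5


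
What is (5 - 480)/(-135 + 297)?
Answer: -475/162 ≈ -2.9321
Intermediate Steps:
(5 - 480)/(-135 + 297) = -475/162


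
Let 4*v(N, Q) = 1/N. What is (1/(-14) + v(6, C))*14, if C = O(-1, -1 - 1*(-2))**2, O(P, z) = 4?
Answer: -5/12 ≈ -0.41667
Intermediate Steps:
C = 16 (C = 4**2 = 16)
v(N, Q) = 1/(4*N)
(1/(-14) + v(6, C))*14 = (1/(-14) + (1/4)/6)*14 = (-1/14 + (1/4)*(1/6))*14 = (-1/14 + 1/24)*14 = -5/168*14 = -5/12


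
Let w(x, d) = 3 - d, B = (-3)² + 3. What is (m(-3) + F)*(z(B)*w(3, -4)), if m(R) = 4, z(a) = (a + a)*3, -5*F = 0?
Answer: 2016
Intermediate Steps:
F = 0 (F = -⅕*0 = 0)
B = 12 (B = 9 + 3 = 12)
z(a) = 6*a (z(a) = (2*a)*3 = 6*a)
(m(-3) + F)*(z(B)*w(3, -4)) = (4 + 0)*((6*12)*(3 - 1*(-4))) = 4*(72*(3 + 4)) = 4*(72*7) = 4*504 = 2016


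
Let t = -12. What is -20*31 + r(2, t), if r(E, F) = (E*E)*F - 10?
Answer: -678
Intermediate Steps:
r(E, F) = -10 + F*E² (r(E, F) = E²*F - 10 = F*E² - 10 = -10 + F*E²)
-20*31 + r(2, t) = -20*31 + (-10 - 12*2²) = -620 + (-10 - 12*4) = -620 + (-10 - 48) = -620 - 58 = -678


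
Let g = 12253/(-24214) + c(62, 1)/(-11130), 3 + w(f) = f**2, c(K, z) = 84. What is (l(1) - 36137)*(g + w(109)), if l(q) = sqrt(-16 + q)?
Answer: -2754159263521259/6416710 + 76214385907*I*sqrt(15)/6416710 ≈ -4.2922e+8 + 46001.0*I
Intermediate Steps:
w(f) = -3 + f**2
g = -3295473/6416710 (g = 12253/(-24214) + 84/(-11130) = 12253*(-1/24214) + 84*(-1/11130) = -12253/24214 - 2/265 = -3295473/6416710 ≈ -0.51358)
(l(1) - 36137)*(g + w(109)) = (sqrt(-16 + 1) - 36137)*(-3295473/6416710 + (-3 + 109**2)) = (sqrt(-15) - 36137)*(-3295473/6416710 + (-3 + 11881)) = (I*sqrt(15) - 36137)*(-3295473/6416710 + 11878) = (-36137 + I*sqrt(15))*(76214385907/6416710) = -2754159263521259/6416710 + 76214385907*I*sqrt(15)/6416710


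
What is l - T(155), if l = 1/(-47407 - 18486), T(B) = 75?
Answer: -4941976/65893 ≈ -75.000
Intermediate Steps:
l = -1/65893 (l = 1/(-65893) = -1/65893 ≈ -1.5176e-5)
l - T(155) = -1/65893 - 1*75 = -1/65893 - 75 = -4941976/65893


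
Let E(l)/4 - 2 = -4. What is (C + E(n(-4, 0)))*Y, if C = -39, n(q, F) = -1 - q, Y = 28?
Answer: -1316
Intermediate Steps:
E(l) = -8 (E(l) = 8 + 4*(-4) = 8 - 16 = -8)
(C + E(n(-4, 0)))*Y = (-39 - 8)*28 = -47*28 = -1316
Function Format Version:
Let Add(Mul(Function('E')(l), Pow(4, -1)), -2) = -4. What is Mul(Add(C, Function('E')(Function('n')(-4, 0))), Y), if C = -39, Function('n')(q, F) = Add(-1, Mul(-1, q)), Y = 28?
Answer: -1316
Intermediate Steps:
Function('E')(l) = -8 (Function('E')(l) = Add(8, Mul(4, -4)) = Add(8, -16) = -8)
Mul(Add(C, Function('E')(Function('n')(-4, 0))), Y) = Mul(Add(-39, -8), 28) = Mul(-47, 28) = -1316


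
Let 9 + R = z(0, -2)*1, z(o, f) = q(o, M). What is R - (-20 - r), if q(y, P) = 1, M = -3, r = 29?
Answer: 41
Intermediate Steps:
z(o, f) = 1
R = -8 (R = -9 + 1*1 = -9 + 1 = -8)
R - (-20 - r) = -8 - (-20 - 1*29) = -8 - (-20 - 29) = -8 - 1*(-49) = -8 + 49 = 41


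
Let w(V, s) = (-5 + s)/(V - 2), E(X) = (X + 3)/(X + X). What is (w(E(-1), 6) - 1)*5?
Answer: -20/3 ≈ -6.6667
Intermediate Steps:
E(X) = (3 + X)/(2*X) (E(X) = (3 + X)/((2*X)) = (3 + X)*(1/(2*X)) = (3 + X)/(2*X))
w(V, s) = (-5 + s)/(-2 + V)
(w(E(-1), 6) - 1)*5 = ((-5 + 6)/(-2 + (½)*(3 - 1)/(-1)) - 1)*5 = (1/(-2 + (½)*(-1)*2) - 1)*5 = (1/(-2 - 1) - 1)*5 = (1/(-3) - 1)*5 = (-⅓*1 - 1)*5 = (-⅓ - 1)*5 = -4/3*5 = -20/3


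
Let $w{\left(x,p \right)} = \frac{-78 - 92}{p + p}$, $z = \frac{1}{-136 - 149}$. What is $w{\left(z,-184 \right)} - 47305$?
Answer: $- \frac{8704035}{184} \approx -47305.0$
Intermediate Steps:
$z = - \frac{1}{285}$ ($z = \frac{1}{-285} = - \frac{1}{285} \approx -0.0035088$)
$w{\left(x,p \right)} = - \frac{85}{p}$ ($w{\left(x,p \right)} = - \frac{170}{2 p} = - 170 \frac{1}{2 p} = - \frac{85}{p}$)
$w{\left(z,-184 \right)} - 47305 = - \frac{85}{-184} - 47305 = \left(-85\right) \left(- \frac{1}{184}\right) - 47305 = \frac{85}{184} - 47305 = - \frac{8704035}{184}$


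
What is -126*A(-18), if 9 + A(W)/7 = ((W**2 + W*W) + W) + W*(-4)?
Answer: -611226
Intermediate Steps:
A(W) = -63 - 21*W + 14*W**2 (A(W) = -63 + 7*(((W**2 + W*W) + W) + W*(-4)) = -63 + 7*(((W**2 + W**2) + W) - 4*W) = -63 + 7*((2*W**2 + W) - 4*W) = -63 + 7*((W + 2*W**2) - 4*W) = -63 + 7*(-3*W + 2*W**2) = -63 + (-21*W + 14*W**2) = -63 - 21*W + 14*W**2)
-126*A(-18) = -126*(-63 - 21*(-18) + 14*(-18)**2) = -126*(-63 + 378 + 14*324) = -126*(-63 + 378 + 4536) = -126*4851 = -611226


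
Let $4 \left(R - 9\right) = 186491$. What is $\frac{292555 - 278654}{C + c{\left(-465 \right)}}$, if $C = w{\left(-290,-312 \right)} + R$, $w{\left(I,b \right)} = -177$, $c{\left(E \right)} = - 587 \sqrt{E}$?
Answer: $\frac{10332279676}{37092294121} + \frac{130558192 i \sqrt{465}}{37092294121} \approx 0.27856 + 0.075901 i$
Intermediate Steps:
$R = \frac{186527}{4}$ ($R = 9 + \frac{1}{4} \cdot 186491 = 9 + \frac{186491}{4} = \frac{186527}{4} \approx 46632.0$)
$C = \frac{185819}{4}$ ($C = -177 + \frac{186527}{4} = \frac{185819}{4} \approx 46455.0$)
$\frac{292555 - 278654}{C + c{\left(-465 \right)}} = \frac{292555 - 278654}{\frac{185819}{4} - 587 \sqrt{-465}} = \frac{13901}{\frac{185819}{4} - 587 i \sqrt{465}}$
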